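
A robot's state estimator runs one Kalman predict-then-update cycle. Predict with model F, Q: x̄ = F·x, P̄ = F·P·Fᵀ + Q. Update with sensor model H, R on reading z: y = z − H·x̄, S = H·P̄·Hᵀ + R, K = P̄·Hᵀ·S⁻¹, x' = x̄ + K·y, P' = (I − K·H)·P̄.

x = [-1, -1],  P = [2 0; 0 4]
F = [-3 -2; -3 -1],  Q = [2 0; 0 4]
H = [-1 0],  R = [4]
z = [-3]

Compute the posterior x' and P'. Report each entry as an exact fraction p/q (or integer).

x' = [16/5, 27/10]
P' = [18/5 13/5; 13/5 91/10]

x̄ = F·x = [5, 4]
P̄ = F·P·Fᵀ + Q = [36 26; 26 26]
y = z − H·x̄ = [2]
S = H·P̄·Hᵀ + R = [40]
K = P̄·Hᵀ·S⁻¹ = [-9/10; -13/20]
x' = x̄ + K·y = [16/5, 27/10]
P' = (I − K·H)·P̄ = [18/5 13/5; 13/5 91/10]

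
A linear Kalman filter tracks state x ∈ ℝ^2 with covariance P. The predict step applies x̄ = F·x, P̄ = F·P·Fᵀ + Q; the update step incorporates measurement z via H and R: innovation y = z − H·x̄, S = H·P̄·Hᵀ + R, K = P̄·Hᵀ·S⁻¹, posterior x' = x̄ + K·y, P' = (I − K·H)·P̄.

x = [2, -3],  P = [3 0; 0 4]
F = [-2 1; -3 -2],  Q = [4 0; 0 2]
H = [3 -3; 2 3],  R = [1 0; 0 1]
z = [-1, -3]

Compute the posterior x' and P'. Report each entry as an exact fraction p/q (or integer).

x' = [-149707/181011, -84395/181011]
P' = [14420/181011 2410/181011; 2410/181011 10445/181011]

x̄ = F·x = [-7, 0]
P̄ = F·P·Fᵀ + Q = [20 10; 10 45]
y = z − H·x̄ = [20, 11]
S = H·P̄·Hᵀ + R = [406 -255; -255 606]
K = P̄·Hᵀ·S⁻¹ = [12010/60337 36070/181011; -8035/60337 36155/181011]
x' = x̄ + K·y = [-149707/181011, -84395/181011]
P' = (I − K·H)·P̄ = [14420/181011 2410/181011; 2410/181011 10445/181011]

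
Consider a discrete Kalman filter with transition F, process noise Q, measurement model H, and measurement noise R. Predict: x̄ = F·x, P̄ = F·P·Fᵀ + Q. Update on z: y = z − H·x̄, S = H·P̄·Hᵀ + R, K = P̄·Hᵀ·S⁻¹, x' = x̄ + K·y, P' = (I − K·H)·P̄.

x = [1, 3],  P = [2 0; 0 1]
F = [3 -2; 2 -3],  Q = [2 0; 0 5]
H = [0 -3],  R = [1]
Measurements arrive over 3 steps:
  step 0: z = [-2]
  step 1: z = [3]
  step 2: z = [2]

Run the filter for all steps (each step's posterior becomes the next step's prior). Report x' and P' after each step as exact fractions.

step 0: x' = [645/199, 125/199], P' = [1860/199 18/199; 18/199 22/199]
step 1: x' = [21497/18988, -37419/37976], P' = [240489/18988 5529/37976; 5529/37976 8417/75952]
step 2: x' = [-14142147/5373103, -24627356/37611721], P' = [70363084/5373103 811212/5373103; 811212/5373103 4170641/37611721]

step 0: x̄ = F·x = [-3, -7]
step 0: P̄ = F·P·Fᵀ + Q = [24 18; 18 22]
step 0: y = z − H·x̄ = [-23]
step 0: S = H·P̄·Hᵀ + R = [199]
step 0: K = P̄·Hᵀ·S⁻¹ = [-54/199; -66/199]
step 0: x' = x̄ + K·y = [645/199, 125/199]
step 0: P' = (I − K·H)·P̄ = [1860/199 18/199; 18/199 22/199]
step 1: x̄ = F·x = [1685/199, 915/199]
step 1: P̄ = F·P·Fᵀ + Q = [17010/199 11058/199; 11058/199 8417/199]
step 1: y = z − H·x̄ = [3342/199]
step 1: S = H·P̄·Hᵀ + R = [75952/199]
step 1: K = P̄·Hᵀ·S⁻¹ = [-16587/37976; -25251/75952]
step 1: x' = x̄ + K·y = [21497/18988, -37419/37976]
step 1: P' = (I − K·H)·P̄ = [240489/18988 5529/37976; 5529/37976 8417/75952]
step 2: x̄ = F·x = [50955/9494, 198245/37976]
step 2: P̄ = F·P·Fᵀ + Q = [544405/4747 1419621/18988; 1419621/18988 4170641/75952]
step 2: y = z − H·x̄ = [670687/37976]
step 2: S = H·P̄·Hᵀ + R = [37611721/75952]
step 2: K = P̄·Hᵀ·S⁻¹ = [-2433636/5373103; -12511923/37611721]
step 2: x' = x̄ + K·y = [-14142147/5373103, -24627356/37611721]
step 2: P' = (I − K·H)·P̄ = [70363084/5373103 811212/5373103; 811212/5373103 4170641/37611721]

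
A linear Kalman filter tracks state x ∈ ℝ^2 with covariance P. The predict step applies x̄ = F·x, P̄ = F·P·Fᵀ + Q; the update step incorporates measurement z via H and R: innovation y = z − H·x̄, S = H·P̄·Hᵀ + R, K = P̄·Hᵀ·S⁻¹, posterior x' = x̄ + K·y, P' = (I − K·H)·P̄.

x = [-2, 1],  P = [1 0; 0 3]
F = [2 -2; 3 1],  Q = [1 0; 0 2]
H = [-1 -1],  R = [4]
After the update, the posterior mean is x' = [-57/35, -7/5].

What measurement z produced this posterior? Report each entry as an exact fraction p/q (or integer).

x̄ = F·x = [-6, -5]
P̄ = F·P·Fᵀ + Q = [17 0; 0 14]
S = H·P̄·Hᵀ + R = [35]
K = P̄·Hᵀ·S⁻¹ = [-17/35; -2/5]
x' − x̄ = [153/35, 18/5] = K·y
y = (KᵀK)⁻¹·Kᵀ·(x' − x̄) = [-9]
z = y + H·x̄ = [-9] + [11] = [2]

z = [2]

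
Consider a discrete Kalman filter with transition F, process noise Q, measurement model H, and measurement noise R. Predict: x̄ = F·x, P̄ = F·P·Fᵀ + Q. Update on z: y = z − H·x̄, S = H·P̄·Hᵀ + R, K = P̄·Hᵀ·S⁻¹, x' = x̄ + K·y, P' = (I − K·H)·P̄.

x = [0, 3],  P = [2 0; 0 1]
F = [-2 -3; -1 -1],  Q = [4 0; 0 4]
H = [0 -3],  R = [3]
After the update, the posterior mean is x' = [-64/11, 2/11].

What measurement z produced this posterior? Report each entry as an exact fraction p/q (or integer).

z = [-1]

x̄ = F·x = [-9, -3]
P̄ = F·P·Fᵀ + Q = [21 7; 7 7]
S = H·P̄·Hᵀ + R = [66]
K = P̄·Hᵀ·S⁻¹ = [-7/22; -7/22]
x' − x̄ = [35/11, 35/11] = K·y
y = (KᵀK)⁻¹·Kᵀ·(x' − x̄) = [-10]
z = y + H·x̄ = [-10] + [9] = [-1]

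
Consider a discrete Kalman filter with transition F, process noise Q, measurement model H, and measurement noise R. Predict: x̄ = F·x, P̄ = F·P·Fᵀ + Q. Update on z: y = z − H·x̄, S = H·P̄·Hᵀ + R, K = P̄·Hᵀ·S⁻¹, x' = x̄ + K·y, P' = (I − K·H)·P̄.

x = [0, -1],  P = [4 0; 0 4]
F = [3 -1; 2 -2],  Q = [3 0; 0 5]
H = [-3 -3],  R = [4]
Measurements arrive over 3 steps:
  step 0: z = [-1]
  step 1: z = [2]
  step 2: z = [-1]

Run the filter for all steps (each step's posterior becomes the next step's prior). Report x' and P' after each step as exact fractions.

step 0: x' = [-5/13, 236/325], P' = [211/52 -199/52; -199/52 5251/1300]
step 1: x' = [-133811/763564, -379697/763564], P' = [1693831/763564 -1525403/763564; -1525403/763564 1695759/763564]
step 2: x' = [-10354135/61772383, 30998808/61772383], P' = [547304385/247089532 -493163309/247089532; -493163309/247089532 548500441/247089532]

step 0: x̄ = F·x = [1, 2]
step 0: P̄ = F·P·Fᵀ + Q = [43 32; 32 37]
step 0: y = z − H·x̄ = [8]
step 0: S = H·P̄·Hᵀ + R = [1300]
step 0: K = P̄·Hᵀ·S⁻¹ = [-9/52; -207/1300]
step 0: x' = x̄ + K·y = [-5/13, 236/325]
step 0: P' = (I − K·H)·P̄ = [211/52 -199/52; -199/52 5251/1300]
step 1: x̄ = F·x = [-47/25, -722/325]
step 1: P̄ = F·P·Fᵀ + Q = [1663/25 1576/25; 1576/25 22101/325]
step 1: y = z − H·x̄ = [-3349/325]
step 1: S = H·P̄·Hᵀ + R = [763564/325]
step 1: K = P̄·Hᵀ·S⁻¹ = [-126321/763564; -127767/763564]
step 1: x' = x̄ + K·y = [-133811/763564, -379697/763564]
step 1: P' = (I − K·H)·P̄ = [1693831/763564 -1525403/763564; -1525403/763564 1695759/763564]
step 2: x̄ = F·x = [-5434/190891, 122943/190891]
step 2: P̄ = F·P·Fᵀ + Q = [7095837/190891 6439432/190891; 6439432/190891 7394851/190891]
step 2: y = z − H·x̄ = [161636/190891]
step 2: S = H·P̄·Hᵀ + R = [247089532/190891]
step 2: K = P̄·Hᵀ·S⁻¹ = [-40605807/247089532; -41502849/247089532]
step 2: x' = x̄ + K·y = [-10354135/61772383, 30998808/61772383]
step 2: P' = (I − K·H)·P̄ = [547304385/247089532 -493163309/247089532; -493163309/247089532 548500441/247089532]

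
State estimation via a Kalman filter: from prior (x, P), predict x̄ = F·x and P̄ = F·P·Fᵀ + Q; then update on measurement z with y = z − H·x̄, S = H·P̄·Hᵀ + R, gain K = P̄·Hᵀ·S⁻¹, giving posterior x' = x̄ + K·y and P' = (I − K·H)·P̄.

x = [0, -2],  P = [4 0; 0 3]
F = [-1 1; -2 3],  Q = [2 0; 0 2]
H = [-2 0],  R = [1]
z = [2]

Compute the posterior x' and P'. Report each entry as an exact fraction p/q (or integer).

x' = [-38/37, -154/37]
P' = [9/37 17/37; 17/37 509/37]

x̄ = F·x = [-2, -6]
P̄ = F·P·Fᵀ + Q = [9 17; 17 45]
y = z − H·x̄ = [-2]
S = H·P̄·Hᵀ + R = [37]
K = P̄·Hᵀ·S⁻¹ = [-18/37; -34/37]
x' = x̄ + K·y = [-38/37, -154/37]
P' = (I − K·H)·P̄ = [9/37 17/37; 17/37 509/37]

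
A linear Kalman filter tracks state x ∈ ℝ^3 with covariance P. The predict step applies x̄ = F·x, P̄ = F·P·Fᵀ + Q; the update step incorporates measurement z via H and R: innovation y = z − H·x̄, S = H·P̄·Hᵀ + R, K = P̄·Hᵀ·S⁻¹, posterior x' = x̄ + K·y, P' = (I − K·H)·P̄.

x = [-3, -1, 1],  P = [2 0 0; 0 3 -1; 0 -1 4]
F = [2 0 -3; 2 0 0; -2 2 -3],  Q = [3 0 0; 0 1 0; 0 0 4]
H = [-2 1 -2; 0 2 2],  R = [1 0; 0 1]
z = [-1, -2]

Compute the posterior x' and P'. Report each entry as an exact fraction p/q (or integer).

x̄ = F·x = [-9, -6, 1]
P̄ = F·P·Fᵀ + Q = [47 8 34; 8 9 -8; 34 -8 72]
y = z − H·x̄ = [-11, 8]
S = H·P̄·Hᵀ + R = [758 -422; -422 261]
K = P̄·Hᵀ·S⁻¹ = [-339/1411 -94/1411; 3193/19754 2657/9877; -1702/9877 2092/9877]
x' = x̄ + K·y = [-9722/1411, -111135/19754, 45335/9877]
P' = (I − K·H)·P̄ = [22007/1411 14527/1411 -14574/1411; 14527/1411 138421/19754 -67882/9877; -14574/1411 -67882/9877 68928/9877]

x' = [-9722/1411, -111135/19754, 45335/9877]
P' = [22007/1411 14527/1411 -14574/1411; 14527/1411 138421/19754 -67882/9877; -14574/1411 -67882/9877 68928/9877]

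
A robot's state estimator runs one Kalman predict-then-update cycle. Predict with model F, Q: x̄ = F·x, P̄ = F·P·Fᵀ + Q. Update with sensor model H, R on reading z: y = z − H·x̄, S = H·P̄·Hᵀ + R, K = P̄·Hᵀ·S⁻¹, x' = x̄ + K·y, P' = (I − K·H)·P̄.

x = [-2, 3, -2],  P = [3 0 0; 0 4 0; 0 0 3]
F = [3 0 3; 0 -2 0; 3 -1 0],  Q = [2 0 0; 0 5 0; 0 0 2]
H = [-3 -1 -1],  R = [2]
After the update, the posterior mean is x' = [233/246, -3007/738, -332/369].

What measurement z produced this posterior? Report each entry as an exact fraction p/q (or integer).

x̄ = F·x = [-12, -6, -9]
P̄ = F·P·Fᵀ + Q = [56 0 27; 0 21 8; 27 8 33]
S = H·P̄·Hᵀ + R = [738]
K = P̄·Hᵀ·S⁻¹ = [-65/246; -29/738; -61/369]
x' − x̄ = [3185/246, 1421/738, 2989/369] = K·y
y = (KᵀK)⁻¹·Kᵀ·(x' − x̄) = [-49]
z = y + H·x̄ = [-49] + [51] = [2]

z = [2]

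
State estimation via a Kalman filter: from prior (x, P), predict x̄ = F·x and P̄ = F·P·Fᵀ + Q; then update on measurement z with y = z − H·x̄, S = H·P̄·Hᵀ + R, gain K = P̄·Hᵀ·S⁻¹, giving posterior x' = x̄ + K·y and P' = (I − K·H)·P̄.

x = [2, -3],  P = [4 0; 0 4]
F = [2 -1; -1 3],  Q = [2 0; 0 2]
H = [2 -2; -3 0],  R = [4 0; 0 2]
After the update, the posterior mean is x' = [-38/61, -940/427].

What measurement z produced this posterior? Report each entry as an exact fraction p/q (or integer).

z = [3, 2]

x̄ = F·x = [7, -11]
P̄ = F·P·Fᵀ + Q = [22 -20; -20 42]
S = H·P̄·Hᵀ + R = [420 -252; -252 200]
K = P̄·Hᵀ·S⁻¹ = [1/122 -39/122; -605/1281 -18/61]
x' − x̄ = [-465/61, 3757/427] = K·y
y = (KᵀK)⁻¹·Kᵀ·(x' − x̄) = [-33, 23]
z = y + H·x̄ = [-33, 23] + [36, -21] = [3, 2]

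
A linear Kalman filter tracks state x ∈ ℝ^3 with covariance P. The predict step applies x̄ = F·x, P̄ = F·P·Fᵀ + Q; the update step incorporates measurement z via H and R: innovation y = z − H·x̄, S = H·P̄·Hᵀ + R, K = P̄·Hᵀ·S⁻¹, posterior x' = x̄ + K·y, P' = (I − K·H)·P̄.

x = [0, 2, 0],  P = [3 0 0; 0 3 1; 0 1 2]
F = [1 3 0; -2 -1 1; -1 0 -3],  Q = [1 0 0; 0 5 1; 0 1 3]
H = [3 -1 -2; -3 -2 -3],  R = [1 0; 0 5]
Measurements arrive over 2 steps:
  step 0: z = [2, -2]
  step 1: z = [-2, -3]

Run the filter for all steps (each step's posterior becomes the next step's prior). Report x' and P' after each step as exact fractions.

step 0: x' = [42660/56093, -48666/56093, 31416/56093], P' = [10133/56093 -46028/56093 32424/56093; -46028/56093 2117324/168279 -419084/56093; 32424/56093 -419084/56093 262072/56093]
step 1: x' = [-255984311/9123130865, 1427270552/9123130865, 7669054283/9123130865], P' = [1400997293/9123130865 -3027262636/9123130865 2633035506/9123130865; -3027262636/9123130865 157140690773/36492523460 -23216909747/9123130865; 2633035506/9123130865 -23216909747/9123130865 15864153267/9123130865]

step 0: x̄ = F·x = [6, -2, 0]
step 0: P̄ = F·P·Fᵀ + Q = [31 -12 -12; -12 20 4; -12 4 24]
step 0: y = z − H·x̄ = [-18, 12]
step 0: S = H·P̄·Hᵀ + R = [628 5; 5 268]
step 0: K = P̄·Hᵀ·S⁻¹ = [11579/56093 -7123/56093; -17072/168279 -9728/168279; -7788/56093 -9064/56093]
step 0: x' = x̄ + K·y = [42660/56093, -48666/56093, 31416/56093]
step 0: P' = (I − K·H)·P̄ = [10133/56093 -46028/56093 32424/56093; -46028/56093 2117324/168279 -419084/56093; 32424/56093 -419084/56093 262072/56093]
step 1: x̄ = F·x = [-103338/56093, -5238/56093, -136908/56093]
step 1: P̄ = F·P·Fᵀ + Q = [6142030/56093 -3040222/56093 3802435/56093; -3040222/56093 5439611/168279 -1851017/56093; 3802435/56093 -1851017/56093 2731604/56093]
step 1: y = z − H·x̄ = [-81226/56093, -899493/56093]
step 1: S = H·P̄·Hᵀ + R = [99846080/168279 -151517990/168279; -151517990/168279 291434843/168279]
step 1: K = P̄·Hᵀ·S⁻¹ = [1964183503/9123130865 -241902925/1824626173; -7732564429/36492523460 12973741/3649252346; -612290269/9123130865 -362309873/1824626173]
step 1: x' = x̄ + K·y = [-255984311/9123130865, 1427270552/9123130865, 7669054283/9123130865]
step 1: P' = (I − K·H)·P̄ = [1400997293/9123130865 -3027262636/9123130865 2633035506/9123130865; -3027262636/9123130865 157140690773/36492523460 -23216909747/9123130865; 2633035506/9123130865 -23216909747/9123130865 15864153267/9123130865]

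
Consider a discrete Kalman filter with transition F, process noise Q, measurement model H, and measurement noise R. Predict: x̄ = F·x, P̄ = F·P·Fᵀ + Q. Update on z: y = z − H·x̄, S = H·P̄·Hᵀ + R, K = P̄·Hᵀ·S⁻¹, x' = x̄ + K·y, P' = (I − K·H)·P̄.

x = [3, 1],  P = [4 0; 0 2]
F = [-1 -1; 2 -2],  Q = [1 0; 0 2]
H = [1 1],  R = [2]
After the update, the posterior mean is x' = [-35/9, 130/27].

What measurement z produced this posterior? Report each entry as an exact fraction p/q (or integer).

x̄ = F·x = [-4, 4]
P̄ = F·P·Fᵀ + Q = [7 -4; -4 26]
S = H·P̄·Hᵀ + R = [27]
K = P̄·Hᵀ·S⁻¹ = [1/9; 22/27]
x' − x̄ = [1/9, 22/27] = K·y
y = (KᵀK)⁻¹·Kᵀ·(x' − x̄) = [1]
z = y + H·x̄ = [1] + [0] = [1]

z = [1]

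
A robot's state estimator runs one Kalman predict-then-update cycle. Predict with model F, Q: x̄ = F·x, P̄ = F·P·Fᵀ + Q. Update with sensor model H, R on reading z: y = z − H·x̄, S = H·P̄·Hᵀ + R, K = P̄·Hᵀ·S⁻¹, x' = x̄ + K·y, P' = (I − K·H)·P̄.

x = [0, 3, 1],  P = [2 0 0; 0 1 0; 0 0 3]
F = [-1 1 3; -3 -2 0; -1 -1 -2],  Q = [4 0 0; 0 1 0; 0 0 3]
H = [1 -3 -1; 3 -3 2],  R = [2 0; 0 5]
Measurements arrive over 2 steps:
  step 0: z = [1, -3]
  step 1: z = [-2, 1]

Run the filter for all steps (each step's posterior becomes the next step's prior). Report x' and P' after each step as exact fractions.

step 0: x' = [-17811/11009, -18995/22018, -219/22018], P' = [184437/11009 100688/11009 -113921/11009; 100688/11009 113401/22018 -124875/22018; -113921/11009 -124875/22018 155503/22018]
step 1: x' = [-878541739/463231895, -319371504/463231895, 983137609/463231895], P' = [1083676350/92646379 599753712/92646379 -646616898/92646379; 599753712/92646379 346592656/92646379 -360057200/92646379; -646616898/92646379 -360057200/92646379 446292828/92646379]

step 0: x̄ = F·x = [6, -6, -5]
step 0: P̄ = F·P·Fᵀ + Q = [34 4 -17; 4 23 8; -17 8 18]
step 0: y = z − H·x̄ = [-28, -29]
step 0: S = H·P̄·Hᵀ + R = [319 218; 218 218]
step 0: K = P̄·Hᵀ·S⁻¹ = [-17/101 4681/11009; -32/101 2835/22018; -20/101 421/22018]
step 0: x' = x̄ + K·y = [-17811/11009, -18995/22018, -219/22018]
step 0: P' = (I − K·H)·P̄ = [184437/11009 100688/11009 -113921/11009; 100688/11009 113401/22018 -124875/22018; -113921/11009 -124875/22018 155503/22018]
step 1: x̄ = F·x = [7985/11009, 72428/11009, 55055/22018]
step 1: P̄ = F·P·Fᵀ + Q = [1092462/11009 1739136/11009 87336/11009; 1739136/11009 3106000/11009 236876/11009; 87336/11009 236876/11009 162225/22018]
step 1: y = z − H·x̄ = [429617/22018, 149283/11009]
step 1: S = H·P̄·Hᵀ + R = [39922721/22018 9401565/11009; 9401565/11009 5066725/11009]
step 1: K = P̄·Hᵀ·S⁻¹ = [-34483944/92646379 158534118/463231895; -39983528/92646379 39368768/463231895; -6369063/92646379 32906562/463231895]
step 1: x' = x̄ + K·y = [-878541739/463231895, -319371504/463231895, 983137609/463231895]
step 1: P' = (I − K·H)·P̄ = [1083676350/92646379 599753712/92646379 -646616898/92646379; 599753712/92646379 346592656/92646379 -360057200/92646379; -646616898/92646379 -360057200/92646379 446292828/92646379]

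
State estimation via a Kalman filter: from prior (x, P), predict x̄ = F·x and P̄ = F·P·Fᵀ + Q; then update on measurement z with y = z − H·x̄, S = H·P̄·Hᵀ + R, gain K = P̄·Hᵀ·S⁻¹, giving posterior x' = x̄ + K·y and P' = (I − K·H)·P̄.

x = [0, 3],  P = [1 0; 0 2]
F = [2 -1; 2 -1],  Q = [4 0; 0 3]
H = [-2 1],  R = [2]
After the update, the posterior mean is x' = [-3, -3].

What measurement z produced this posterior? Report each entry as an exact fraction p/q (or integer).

x̄ = F·x = [-3, -3]
P̄ = F·P·Fᵀ + Q = [10 6; 6 9]
S = H·P̄·Hᵀ + R = [27]
K = P̄·Hᵀ·S⁻¹ = [-14/27; -1/9]
x' − x̄ = [0, 0] = K·y
y = (KᵀK)⁻¹·Kᵀ·(x' − x̄) = [0]
z = y + H·x̄ = [0] + [3] = [3]

z = [3]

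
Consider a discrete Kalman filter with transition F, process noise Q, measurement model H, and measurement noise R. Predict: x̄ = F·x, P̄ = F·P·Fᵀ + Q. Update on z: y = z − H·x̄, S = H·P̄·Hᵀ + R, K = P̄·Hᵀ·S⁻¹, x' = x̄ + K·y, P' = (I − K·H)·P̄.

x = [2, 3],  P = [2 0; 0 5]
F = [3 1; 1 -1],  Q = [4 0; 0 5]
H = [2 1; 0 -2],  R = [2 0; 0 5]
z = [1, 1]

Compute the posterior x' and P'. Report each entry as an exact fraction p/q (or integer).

x' = [3007/2947, -313/421]
P' = [4469/5894 -230/421; -230/421 470/421]

x̄ = F·x = [9, -1]
P̄ = F·P·Fᵀ + Q = [27 1; 1 12]
y = z − H·x̄ = [-16, -1]
S = H·P̄·Hᵀ + R = [126 -28; -28 53]
K = P̄·Hᵀ·S⁻¹ = [2859/5894 92/421; 5/421 -188/421]
x' = x̄ + K·y = [3007/2947, -313/421]
P' = (I − K·H)·P̄ = [4469/5894 -230/421; -230/421 470/421]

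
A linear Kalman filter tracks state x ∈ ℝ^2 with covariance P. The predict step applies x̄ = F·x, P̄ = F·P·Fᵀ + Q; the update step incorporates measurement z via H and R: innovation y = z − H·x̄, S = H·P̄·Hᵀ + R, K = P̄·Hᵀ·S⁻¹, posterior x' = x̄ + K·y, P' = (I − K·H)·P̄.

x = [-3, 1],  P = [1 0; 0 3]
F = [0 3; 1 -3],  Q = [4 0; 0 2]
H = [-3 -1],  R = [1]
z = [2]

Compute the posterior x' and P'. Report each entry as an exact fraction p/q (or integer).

x̄ = F·x = [3, -6]
P̄ = F·P·Fᵀ + Q = [31 -27; -27 30]
y = z − H·x̄ = [5]
S = H·P̄·Hᵀ + R = [148]
K = P̄·Hᵀ·S⁻¹ = [-33/74; 51/148]
x' = x̄ + K·y = [57/74, -633/148]
P' = (I − K·H)·P̄ = [58/37 -315/74; -315/74 1839/148]

x' = [57/74, -633/148]
P' = [58/37 -315/74; -315/74 1839/148]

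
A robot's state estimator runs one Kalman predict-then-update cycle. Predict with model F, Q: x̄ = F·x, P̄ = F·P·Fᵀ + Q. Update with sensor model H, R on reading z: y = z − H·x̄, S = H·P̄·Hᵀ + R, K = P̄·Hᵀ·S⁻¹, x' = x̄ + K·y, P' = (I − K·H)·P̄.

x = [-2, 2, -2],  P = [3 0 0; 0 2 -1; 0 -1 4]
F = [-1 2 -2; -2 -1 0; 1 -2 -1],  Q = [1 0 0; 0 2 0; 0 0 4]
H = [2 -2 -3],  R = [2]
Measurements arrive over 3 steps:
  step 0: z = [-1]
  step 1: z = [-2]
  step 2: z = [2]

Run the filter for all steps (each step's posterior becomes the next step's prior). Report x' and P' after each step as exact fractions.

step 0: x̄ = F·x = [10, 2, -4]
step 0: P̄ = F·P·Fᵀ + Q = [36 0 -5; 0 16 -3; -5 -3 15]
step 0: y = z − H·x̄ = [-29]
step 0: S = H·P̄·Hᵀ + R = [369]
step 0: K = P̄·Hᵀ·S⁻¹ = [29/123; -23/369; -49/369]
step 0: x' = x̄ + K·y = [389/123, 1405/369, -55/369]
step 0: P' = (I − K·H)·P̄ = [635/41 667/123 806/123; 667/123 5375/369 -2234/369; 806/123 -2234/369 3134/369]
step 1: x̄ = F·x = [1753/369, -3739/369, -1588/369]
step 1: P̄ = F·P·Fᵀ + Q = [59660/369 -119/369 -19829/369; -119/369 36977/369 7925/369; -19829/369 7925/369 10049/369]
step 1: y = z − H·x̄ = [-16486/369]
step 1: S = H·P̄·Hᵀ + R = [811727/369]
step 1: K = P̄·Hᵀ·S⁻¹ = [179045/811727; -97967/811727; -85655/811727]
step 1: x' = x̄ + K·y = [-4143031/811727, -3848139/811727, 333566/811727]
step 1: P' = (I − K·H)·P̄ = [44364555/811727 47273458/811727 -2058632/811727; 47273458/811727 55332510/811727 -5307390/811727; -2058632/811727 -5307390/811727 2222942/811727]
step 2: x̄ = F·x = [-4220379/811727, 12134201/811727, 3219681/811727]
step 2: P̄ = F·P·Fᵀ + Q = [120528850/811727 -182605592/811727 -80711027/811727; -182605592/811727 423508016/811727 154331630/811727; -80711027/811727 154331630/811727 64958317/811727]
step 2: y = z − H·x̄ = [43991657/811727]
step 2: S = H·P̄·Hᵀ + R = [7043752391/811727]
step 2: K = P̄·Hᵀ·S⁻¹ = [848401965/7043752391; -1675222106/7043752391; -664960265/7043752391]
step 2: x' = x̄ + K·y = [9356968008/7043752391, 14505506187/7043752391, -8098865942/7043752391]
step 2: P' = (I − K·H)·P̄ = [159153854875/7043752391 166352913334/7043752391 -5364973616/7043752391; 166352913334/7043752391 217704346260/7043752391 -33117473880/7043752391; -5364973616/7043752391 -33117473880/7043752391 18944973686/7043752391]

step 0: x' = [389/123, 1405/369, -55/369], P' = [635/41 667/123 806/123; 667/123 5375/369 -2234/369; 806/123 -2234/369 3134/369]
step 1: x' = [-4143031/811727, -3848139/811727, 333566/811727], P' = [44364555/811727 47273458/811727 -2058632/811727; 47273458/811727 55332510/811727 -5307390/811727; -2058632/811727 -5307390/811727 2222942/811727]
step 2: x' = [9356968008/7043752391, 14505506187/7043752391, -8098865942/7043752391], P' = [159153854875/7043752391 166352913334/7043752391 -5364973616/7043752391; 166352913334/7043752391 217704346260/7043752391 -33117473880/7043752391; -5364973616/7043752391 -33117473880/7043752391 18944973686/7043752391]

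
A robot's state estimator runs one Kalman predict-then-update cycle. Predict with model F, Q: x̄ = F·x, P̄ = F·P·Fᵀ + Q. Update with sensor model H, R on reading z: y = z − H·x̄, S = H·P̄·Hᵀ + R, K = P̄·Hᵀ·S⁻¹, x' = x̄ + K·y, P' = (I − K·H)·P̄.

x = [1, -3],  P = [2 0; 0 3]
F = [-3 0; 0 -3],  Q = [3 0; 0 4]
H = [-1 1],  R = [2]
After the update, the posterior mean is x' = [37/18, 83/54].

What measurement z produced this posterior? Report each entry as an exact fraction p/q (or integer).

x̄ = F·x = [-3, 9]
P̄ = F·P·Fᵀ + Q = [21 0; 0 31]
S = H·P̄·Hᵀ + R = [54]
K = P̄·Hᵀ·S⁻¹ = [-7/18; 31/54]
x' − x̄ = [91/18, -403/54] = K·y
y = (KᵀK)⁻¹·Kᵀ·(x' − x̄) = [-13]
z = y + H·x̄ = [-13] + [12] = [-1]

z = [-1]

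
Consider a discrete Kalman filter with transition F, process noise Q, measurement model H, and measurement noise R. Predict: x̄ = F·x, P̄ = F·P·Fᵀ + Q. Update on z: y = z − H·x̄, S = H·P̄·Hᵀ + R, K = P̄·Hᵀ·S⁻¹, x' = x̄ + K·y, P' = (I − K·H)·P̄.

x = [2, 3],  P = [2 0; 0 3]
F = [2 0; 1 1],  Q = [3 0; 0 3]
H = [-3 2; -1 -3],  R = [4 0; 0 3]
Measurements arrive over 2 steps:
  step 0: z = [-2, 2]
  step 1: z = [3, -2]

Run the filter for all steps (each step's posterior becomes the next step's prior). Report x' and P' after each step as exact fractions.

step 0: x̄ = F·x = [4, 5]
step 0: P̄ = F·P·Fᵀ + Q = [11 4; 4 8]
step 0: y = z − H·x̄ = [0, 21]
step 0: S = H·P̄·Hᵀ + R = [87 13; 13 110]
step 0: K = P̄·Hᵀ·S⁻¹ = [-2451/9401 -1676/9401; 804/9401 -2488/9401]
step 0: x' = x̄ + K·y = [344/1343, -749/1343]
step 0: P' = (I − K·H)·P̄ = [3588/9401 480/9401; 480/9401 2328/9401]
step 1: x̄ = F·x = [688/1343, -405/1343]
step 1: P̄ = F·P·Fᵀ + Q = [42555/9401 8136/9401; 8136/9401 35079/9401]
step 1: y = z − H·x̄ = [6903/1343, -189/79]
step 1: S = H·P̄·Hᵀ + R = [463283/9401 -1521/553; -1521/553 25605/553]
step 1: K = P̄·Hᵀ·S⁻¹ = [-42396/169681 -85865/509043; 200721/2375534 -606801/2375534]
step 1: x' = x̄ + K·y = [-62515/169681, 883521/1187767]
step 1: P' = (I − K·H)·P̄ = [61862/169681 8001/169681; 8001/169681 569463/2375534]

step 0: x' = [344/1343, -749/1343], P' = [3588/9401 480/9401; 480/9401 2328/9401]
step 1: x' = [-62515/169681, 883521/1187767], P' = [61862/169681 8001/169681; 8001/169681 569463/2375534]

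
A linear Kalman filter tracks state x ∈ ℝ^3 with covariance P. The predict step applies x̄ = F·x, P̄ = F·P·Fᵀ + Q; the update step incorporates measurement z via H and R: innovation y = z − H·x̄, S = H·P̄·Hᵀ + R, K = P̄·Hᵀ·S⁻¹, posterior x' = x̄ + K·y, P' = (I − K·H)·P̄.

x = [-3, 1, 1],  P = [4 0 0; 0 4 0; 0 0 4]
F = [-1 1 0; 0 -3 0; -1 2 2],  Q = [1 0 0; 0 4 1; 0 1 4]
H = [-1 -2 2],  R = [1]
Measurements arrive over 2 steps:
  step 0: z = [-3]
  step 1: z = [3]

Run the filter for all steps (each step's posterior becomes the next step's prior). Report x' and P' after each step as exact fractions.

step 0: x̄ = F·x = [4, -3, 7]
step 0: P̄ = F·P·Fᵀ + Q = [9 -12 12; -12 40 -23; 12 -23 40]
step 0: y = z − H·x̄ = [-19]
step 0: S = H·P̄·Hᵀ + R = [418]
step 0: K = P̄·Hᵀ·S⁻¹ = [39/418; -3/11; 3/11]
step 0: x' = x̄ + K·y = [49/22, 24/11, 20/11]
step 0: P' = (I − K·H)·P̄ = [2241/418 -15/11 15/11; -15/11 98/11 89/11; 15/11 89/11 98/11]
step 1: x̄ = F·x = [-1/22, -72/11, 127/22]
step 1: P̄ = F·P·Fᵀ + Q = [7523/418 -339/11 17023/418; -339/11 926/11 -1156/11; 17023/418 -1156/11 60761/418]
step 1: y = z − H·x̄ = [-477/22]
step 1: S = H·P̄·Hᵀ + R = [623541/418]
step 1: K = P̄·Hᵀ·S⁻¹ = [17429/207847; -48450/207847; 192355/623541]
step 1: x' = x̄ + K·y = [-387340/207847, -309969/207847, -190358/207847]
step 1: P' = (I − K·H)·P̄ = [1560581/207847 -344928/207847 444077/207847; -344928/207847 649552/207847 452863/207847; 444077/207847 452863/207847 2120882/623541]

step 0: x' = [49/22, 24/11, 20/11], P' = [2241/418 -15/11 15/11; -15/11 98/11 89/11; 15/11 89/11 98/11]
step 1: x' = [-387340/207847, -309969/207847, -190358/207847], P' = [1560581/207847 -344928/207847 444077/207847; -344928/207847 649552/207847 452863/207847; 444077/207847 452863/207847 2120882/623541]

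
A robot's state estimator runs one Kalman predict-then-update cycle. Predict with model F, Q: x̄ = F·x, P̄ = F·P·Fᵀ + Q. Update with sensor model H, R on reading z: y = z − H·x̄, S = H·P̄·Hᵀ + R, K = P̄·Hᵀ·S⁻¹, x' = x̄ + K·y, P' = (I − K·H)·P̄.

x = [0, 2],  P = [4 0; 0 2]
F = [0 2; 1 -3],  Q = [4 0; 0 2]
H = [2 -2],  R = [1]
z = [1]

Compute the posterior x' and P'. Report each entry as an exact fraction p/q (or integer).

x̄ = F·x = [4, -6]
P̄ = F·P·Fᵀ + Q = [12 -12; -12 24]
y = z − H·x̄ = [-19]
S = H·P̄·Hᵀ + R = [241]
K = P̄·Hᵀ·S⁻¹ = [48/241; -72/241]
x' = x̄ + K·y = [52/241, -78/241]
P' = (I − K·H)·P̄ = [588/241 564/241; 564/241 600/241]

x' = [52/241, -78/241]
P' = [588/241 564/241; 564/241 600/241]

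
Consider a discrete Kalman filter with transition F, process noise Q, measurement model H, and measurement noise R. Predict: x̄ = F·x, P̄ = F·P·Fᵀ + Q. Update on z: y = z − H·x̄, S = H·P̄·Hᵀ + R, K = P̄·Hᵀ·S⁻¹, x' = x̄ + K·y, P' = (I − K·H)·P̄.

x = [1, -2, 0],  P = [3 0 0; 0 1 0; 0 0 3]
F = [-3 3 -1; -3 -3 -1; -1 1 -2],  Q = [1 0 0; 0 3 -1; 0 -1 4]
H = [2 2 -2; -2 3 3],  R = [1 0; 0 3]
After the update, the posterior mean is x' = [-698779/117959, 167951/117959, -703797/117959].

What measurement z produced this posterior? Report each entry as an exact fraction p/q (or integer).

x̄ = F·x = [-9, 3, -3]
P̄ = F·P·Fᵀ + Q = [40 21 18; 21 42 11; 18 11 20]
S = H·P̄·Hᵀ + R = [345 194; 194 451]
K = P̄·Hᵀ·S⁻¹ = [31608/117959 -3919/117959; 24206/117959 20189/117959; -2940/117959 16173/117959]
x' − x̄ = [362852/117959, -185926/117959, -349920/117959] = K·y
y = (KᵀK)⁻¹·Kᵀ·(x' − x̄) = [9, -20]
z = y + H·x̄ = [9, -20] + [-6, 18] = [3, -2]

z = [3, -2]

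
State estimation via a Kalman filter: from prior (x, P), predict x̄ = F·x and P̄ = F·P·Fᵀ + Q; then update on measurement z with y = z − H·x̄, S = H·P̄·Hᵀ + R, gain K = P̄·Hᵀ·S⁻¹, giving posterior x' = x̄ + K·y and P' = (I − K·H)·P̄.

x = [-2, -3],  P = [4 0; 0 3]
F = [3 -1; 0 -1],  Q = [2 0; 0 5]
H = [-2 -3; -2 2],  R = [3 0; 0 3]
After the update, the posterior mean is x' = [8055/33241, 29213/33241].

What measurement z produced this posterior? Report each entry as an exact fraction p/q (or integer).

x̄ = F·x = [-3, 3]
P̄ = F·P·Fᵀ + Q = [41 3; 3 8]
S = H·P̄·Hᵀ + R = [275 122; 122 175]
K = P̄·Hᵀ·S⁻¹ = [-6653/33241 -9798/33241; -6470/33241 6410/33241]
x' − x̄ = [107778/33241, -70510/33241] = K·y
y = (KᵀK)⁻¹·Kᵀ·(x' − x̄) = [0, -11]
z = y + H·x̄ = [0, -11] + [-3, 12] = [-3, 1]

z = [-3, 1]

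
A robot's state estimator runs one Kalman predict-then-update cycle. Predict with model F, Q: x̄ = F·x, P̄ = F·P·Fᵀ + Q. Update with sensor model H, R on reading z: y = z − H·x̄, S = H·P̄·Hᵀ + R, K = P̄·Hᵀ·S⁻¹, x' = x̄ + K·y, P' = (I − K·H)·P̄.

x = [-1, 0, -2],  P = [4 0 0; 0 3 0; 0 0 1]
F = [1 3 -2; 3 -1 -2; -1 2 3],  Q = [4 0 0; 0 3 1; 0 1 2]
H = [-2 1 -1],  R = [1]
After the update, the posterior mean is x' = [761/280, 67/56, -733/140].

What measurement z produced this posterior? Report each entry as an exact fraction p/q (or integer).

x̄ = F·x = [3, 1, -5]
P̄ = F·P·Fᵀ + Q = [39 7 8; 7 46 -23; 8 -23 27]
S = H·P̄·Hᵀ + R = [280]
K = P̄·Hᵀ·S⁻¹ = [-79/280; 11/56; -33/140]
x' − x̄ = [-79/280, 11/56, -33/140] = K·y
y = (KᵀK)⁻¹·Kᵀ·(x' − x̄) = [1]
z = y + H·x̄ = [1] + [0] = [1]

z = [1]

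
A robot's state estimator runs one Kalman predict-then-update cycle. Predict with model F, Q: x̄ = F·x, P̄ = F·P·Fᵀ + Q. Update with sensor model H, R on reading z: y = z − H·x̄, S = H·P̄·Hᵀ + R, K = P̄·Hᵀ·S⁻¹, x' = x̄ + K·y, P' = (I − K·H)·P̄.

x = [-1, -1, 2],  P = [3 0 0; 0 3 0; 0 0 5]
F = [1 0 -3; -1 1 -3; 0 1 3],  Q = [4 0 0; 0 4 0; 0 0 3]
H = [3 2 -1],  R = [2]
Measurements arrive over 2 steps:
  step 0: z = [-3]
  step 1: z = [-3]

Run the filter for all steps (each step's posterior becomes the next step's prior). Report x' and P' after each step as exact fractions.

step 0: x' = [-602/561, -368/1683, -115/187], P' = [699/187 -2848/561 135/187; -2848/561 15281/1683 486/187; 135/187 486/187 1437/187]
step 1: x' = [-5502921/4089503, 251738/371773, 1254972/4089503], P' = [23879962/4089503 -4155392/371773 -21134114/4089503; -4155392/371773 8926012/371773 5268174/371773; -21134114/4089503 5268174/371773 54014804/4089503]

step 0: x̄ = F·x = [-7, -6, 5]
step 0: P̄ = F·P·Fᵀ + Q = [52 42 -45; 42 55 -42; -45 -42 51]
step 0: y = z − H·x̄ = [35]
step 0: S = H·P̄·Hᵀ + R = [1683]
step 0: K = P̄·Hᵀ·S⁻¹ = [95/561; 278/1683; -30/187]
step 0: x' = x̄ + K·y = [-602/561, -368/1683, -115/187]
step 0: P' = (I − K·H)·P̄ = [699/187 -2848/561 135/187; -2848/561 15281/1683 486/187; 135/187 486/187 1437/187]
step 1: x̄ = F·x = [433/561, 413/153, -3473/1683]
step 1: P̄ = F·P·Fᵀ + Q = [13570/187 2680/51 -44806/561; 2680/51 12985/153 -8747/153; -44806/561 -8747/153 162971/1683]
step 1: y = z − H·x̄ = [-115/9]
step 1: S = H·P̄·Hᵀ + R = [21869/9]
step 1: K = P̄·Hᵀ·S⁻¹ = [3624/21869; 3461/21869; -4057/21869]
step 1: x' = x̄ + K·y = [-5502921/4089503, 251738/371773, 1254972/4089503]
step 1: P' = (I − K·H)·P̄ = [23879962/4089503 -4155392/371773 -21134114/4089503; -4155392/371773 8926012/371773 5268174/371773; -21134114/4089503 5268174/371773 54014804/4089503]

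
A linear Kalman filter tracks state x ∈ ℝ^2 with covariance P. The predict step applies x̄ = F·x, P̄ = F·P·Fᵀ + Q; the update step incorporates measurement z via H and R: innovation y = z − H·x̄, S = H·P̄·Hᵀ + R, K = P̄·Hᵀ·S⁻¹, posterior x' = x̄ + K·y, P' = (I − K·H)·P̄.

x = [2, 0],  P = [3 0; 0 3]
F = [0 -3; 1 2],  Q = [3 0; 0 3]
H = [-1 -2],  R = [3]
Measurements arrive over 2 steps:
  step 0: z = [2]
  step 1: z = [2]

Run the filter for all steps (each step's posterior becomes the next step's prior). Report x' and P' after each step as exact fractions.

step 0: x̄ = F·x = [0, 2]
step 0: P̄ = F·P·Fᵀ + Q = [30 -18; -18 18]
step 0: y = z − H·x̄ = [6]
step 0: S = H·P̄·Hᵀ + R = [33]
step 0: K = P̄·Hᵀ·S⁻¹ = [2/11; -6/11]
step 0: x' = x̄ + K·y = [12/11, -14/11]
step 0: P' = (I − K·H)·P̄ = [318/11 -162/11; -162/11 90/11]
step 1: x̄ = F·x = [42/11, -16/11]
step 1: P̄ = F·P·Fᵀ + Q = [843/11 -54/11; -54/11 63/11]
step 1: y = z − H·x̄ = [32/11]
step 1: S = H·P̄·Hᵀ + R = [912/11]
step 1: K = P̄·Hᵀ·S⁻¹ = [-245/304; -3/38]
step 1: x' = x̄ + K·y = [28/19, -32/19]
step 1: P' = (I − K·H)·P̄ = [6927/304 -387/38; -387/38 99/19]

step 0: x' = [12/11, -14/11], P' = [318/11 -162/11; -162/11 90/11]
step 1: x' = [28/19, -32/19], P' = [6927/304 -387/38; -387/38 99/19]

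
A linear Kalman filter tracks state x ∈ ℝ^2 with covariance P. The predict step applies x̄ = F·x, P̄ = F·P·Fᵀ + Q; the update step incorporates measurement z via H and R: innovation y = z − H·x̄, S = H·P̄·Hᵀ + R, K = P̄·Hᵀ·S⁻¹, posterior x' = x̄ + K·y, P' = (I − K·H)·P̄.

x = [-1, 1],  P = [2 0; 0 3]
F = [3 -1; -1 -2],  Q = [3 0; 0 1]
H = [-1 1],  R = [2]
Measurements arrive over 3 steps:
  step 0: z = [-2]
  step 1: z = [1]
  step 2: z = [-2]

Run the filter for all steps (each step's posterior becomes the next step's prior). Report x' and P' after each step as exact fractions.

step 0: x' = [-44/41, -116/41], P' = [408/41 360/41; 360/41 390/41]
step 1: x' = [7405/3348, 32761/10044], P' = [5731/1116 14347/3348; 14347/3348 54427/10044]
step 2: x' = [-1243546/1284283, -4015178/1284283], P' = [6853767/1284283 5750543/1284283; 5750543/1284283 7175709/1284283]

step 0: x̄ = F·x = [-4, -1]
step 0: P̄ = F·P·Fᵀ + Q = [24 0; 0 15]
step 0: y = z − H·x̄ = [-5]
step 0: S = H·P̄·Hᵀ + R = [41]
step 0: K = P̄·Hᵀ·S⁻¹ = [-24/41; 15/41]
step 0: x' = x̄ + K·y = [-44/41, -116/41]
step 0: P' = (I − K·H)·P̄ = [408/41 360/41; 360/41 390/41]
step 1: x̄ = F·x = [-16/41, 276/41]
step 1: P̄ = F·P·Fᵀ + Q = [2025/41 -2244/41; -2244/41 3449/41]
step 1: y = z − H·x̄ = [-251/41]
step 1: S = H·P̄·Hᵀ + R = [10044/41]
step 1: K = P̄·Hᵀ·S⁻¹ = [-1423/3348; 5693/10044]
step 1: x' = x̄ + K·y = [7405/3348, 32761/10044]
step 1: P' = (I − K·H)·P̄ = [5731/1116 14347/3348; 14347/3348 54427/10044]
step 2: x̄ = F·x = [8471/2511, -87737/10044]
step 2: P̄ = F·P·Fᵀ + Q = [72631/2511 -65272/2511; -65272/2511 451495/10044]
step 2: y = z − H·x̄ = [101533/10044]
step 2: S = H·P̄·Hᵀ + R = [1284283/10044]
step 2: K = P̄·Hᵀ·S⁻¹ = [-551612/1284283; 712583/1284283]
step 2: x' = x̄ + K·y = [-1243546/1284283, -4015178/1284283]
step 2: P' = (I − K·H)·P̄ = [6853767/1284283 5750543/1284283; 5750543/1284283 7175709/1284283]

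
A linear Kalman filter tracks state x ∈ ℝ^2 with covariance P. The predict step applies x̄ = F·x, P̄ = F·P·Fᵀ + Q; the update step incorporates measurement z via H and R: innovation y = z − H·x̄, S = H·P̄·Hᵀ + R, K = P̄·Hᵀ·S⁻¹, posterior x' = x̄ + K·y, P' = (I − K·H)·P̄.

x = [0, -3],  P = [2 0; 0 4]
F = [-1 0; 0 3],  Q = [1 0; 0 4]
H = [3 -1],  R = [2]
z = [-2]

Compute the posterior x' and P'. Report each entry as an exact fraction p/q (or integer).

x' = [-33/23, -181/69]
P' = [42/23 120/23; 120/23 1160/69]

x̄ = F·x = [0, -9]
P̄ = F·P·Fᵀ + Q = [3 0; 0 40]
y = z − H·x̄ = [-11]
S = H·P̄·Hᵀ + R = [69]
K = P̄·Hᵀ·S⁻¹ = [3/23; -40/69]
x' = x̄ + K·y = [-33/23, -181/69]
P' = (I − K·H)·P̄ = [42/23 120/23; 120/23 1160/69]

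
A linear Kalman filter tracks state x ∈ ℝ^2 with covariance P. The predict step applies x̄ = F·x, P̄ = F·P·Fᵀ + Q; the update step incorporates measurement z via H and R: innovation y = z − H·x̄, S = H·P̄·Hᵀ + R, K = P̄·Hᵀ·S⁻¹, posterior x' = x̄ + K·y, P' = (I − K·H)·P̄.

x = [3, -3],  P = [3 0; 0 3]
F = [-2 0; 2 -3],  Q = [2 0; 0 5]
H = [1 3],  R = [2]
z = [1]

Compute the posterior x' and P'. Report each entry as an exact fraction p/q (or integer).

x' = [-301/85, 27/17]
P' = [1069/85 -72/17; -72/17 28/17]

x̄ = F·x = [-6, 15]
P̄ = F·P·Fᵀ + Q = [14 -12; -12 44]
y = z − H·x̄ = [-38]
S = H·P̄·Hᵀ + R = [340]
K = P̄·Hᵀ·S⁻¹ = [-11/170; 6/17]
x' = x̄ + K·y = [-301/85, 27/17]
P' = (I − K·H)·P̄ = [1069/85 -72/17; -72/17 28/17]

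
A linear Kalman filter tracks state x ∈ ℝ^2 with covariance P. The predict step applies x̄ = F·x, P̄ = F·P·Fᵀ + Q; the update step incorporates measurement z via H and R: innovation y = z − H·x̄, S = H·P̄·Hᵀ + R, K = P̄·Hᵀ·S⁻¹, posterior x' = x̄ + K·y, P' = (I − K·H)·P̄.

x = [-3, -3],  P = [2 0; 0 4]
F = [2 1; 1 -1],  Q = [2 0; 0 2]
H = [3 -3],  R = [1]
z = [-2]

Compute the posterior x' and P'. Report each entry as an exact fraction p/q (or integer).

x' = [-741/199, -600/199]
P' = [1022/199 1008/199; 1008/199 1016/199]

x̄ = F·x = [-9, 0]
P̄ = F·P·Fᵀ + Q = [14 0; 0 8]
y = z − H·x̄ = [25]
S = H·P̄·Hᵀ + R = [199]
K = P̄·Hᵀ·S⁻¹ = [42/199; -24/199]
x' = x̄ + K·y = [-741/199, -600/199]
P' = (I − K·H)·P̄ = [1022/199 1008/199; 1008/199 1016/199]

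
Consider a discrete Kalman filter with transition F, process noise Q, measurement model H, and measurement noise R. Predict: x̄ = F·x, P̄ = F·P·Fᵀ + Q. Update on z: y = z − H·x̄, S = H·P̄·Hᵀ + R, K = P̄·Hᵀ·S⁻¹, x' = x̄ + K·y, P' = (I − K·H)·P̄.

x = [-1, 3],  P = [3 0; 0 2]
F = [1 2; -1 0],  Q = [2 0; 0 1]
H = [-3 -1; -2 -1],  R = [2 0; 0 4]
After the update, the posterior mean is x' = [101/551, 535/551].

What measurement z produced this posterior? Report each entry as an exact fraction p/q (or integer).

x̄ = F·x = [5, 1]
P̄ = F·P·Fᵀ + Q = [13 -3; -3 4]
S = H·P̄·Hᵀ + R = [105 67; 67 48]
K = P̄·Hᵀ·S⁻¹ = [-187/551 -3/551; 106/551 -125/551]
x' − x̄ = [-2654/551, -16/551] = K·y
y = (KᵀK)⁻¹·Kᵀ·(x' − x̄) = [14, 12]
z = y + H·x̄ = [14, 12] + [-16, -11] = [-2, 1]

z = [-2, 1]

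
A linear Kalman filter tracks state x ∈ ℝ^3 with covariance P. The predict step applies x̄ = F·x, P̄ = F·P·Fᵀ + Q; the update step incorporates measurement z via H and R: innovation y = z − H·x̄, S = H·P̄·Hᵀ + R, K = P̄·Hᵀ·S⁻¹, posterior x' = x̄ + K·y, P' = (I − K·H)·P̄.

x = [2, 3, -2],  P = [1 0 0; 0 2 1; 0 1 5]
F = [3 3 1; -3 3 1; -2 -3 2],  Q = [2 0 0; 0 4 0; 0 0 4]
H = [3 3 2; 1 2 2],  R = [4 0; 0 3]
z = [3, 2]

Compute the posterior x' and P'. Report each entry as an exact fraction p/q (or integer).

x̄ = F·x = [13, 1, -17]
P̄ = F·P·Fᵀ + Q = [40 20 -11; 20 42 1; -11 1 34]
y = z − H·x̄ = [-5, 21]
S = H·P̄·Hᵀ + R = [1118 610; 610 391]
K = P̄·Hᵀ·S⁻¹ = [13199/32519 -15768/32519; 4424/32519 1914/32519; -10566/32519 21391/32519]
x' = x̄ + K·y = [25624/32519, 50593/32519, -50782/32519]
P' = (I − K·H)·P̄ = [129862/32519 -159624/32519 71041/32519; -159624/32519 331202/32519 -248519/32519; 71041/32519 -248519/32519 245085/32519]

x' = [25624/32519, 50593/32519, -50782/32519]
P' = [129862/32519 -159624/32519 71041/32519; -159624/32519 331202/32519 -248519/32519; 71041/32519 -248519/32519 245085/32519]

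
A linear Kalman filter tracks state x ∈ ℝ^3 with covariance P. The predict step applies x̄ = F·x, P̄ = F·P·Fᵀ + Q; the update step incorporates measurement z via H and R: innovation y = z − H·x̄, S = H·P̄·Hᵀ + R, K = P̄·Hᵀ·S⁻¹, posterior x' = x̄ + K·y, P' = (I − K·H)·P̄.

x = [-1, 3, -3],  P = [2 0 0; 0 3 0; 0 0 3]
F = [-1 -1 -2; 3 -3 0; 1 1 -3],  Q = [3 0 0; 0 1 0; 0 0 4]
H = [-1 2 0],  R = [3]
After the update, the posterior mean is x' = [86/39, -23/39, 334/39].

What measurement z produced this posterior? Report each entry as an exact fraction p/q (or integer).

z = [-3]

x̄ = F·x = [4, -12, 11]
P̄ = F·P·Fᵀ + Q = [20 3 13; 3 46 -3; 13 -3 36]
S = H·P̄·Hᵀ + R = [195]
K = P̄·Hᵀ·S⁻¹ = [-14/195; 89/195; -19/195]
x' − x̄ = [-70/39, 445/39, -95/39] = K·y
y = (KᵀK)⁻¹·Kᵀ·(x' − x̄) = [25]
z = y + H·x̄ = [25] + [-28] = [-3]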